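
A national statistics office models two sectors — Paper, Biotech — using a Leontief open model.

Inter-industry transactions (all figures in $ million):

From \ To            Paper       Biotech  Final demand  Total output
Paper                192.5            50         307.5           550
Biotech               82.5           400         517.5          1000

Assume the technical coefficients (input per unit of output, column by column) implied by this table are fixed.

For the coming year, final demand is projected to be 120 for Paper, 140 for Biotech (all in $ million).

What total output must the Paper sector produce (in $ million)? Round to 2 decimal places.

x_1 = 206.54

Technical coefficients a_ij = z_ij / X_j:
  a_11 = 192.5/550 = 0.35, a_21 = 82.5/550 = 0.15
  a_12 = 50/1000 = 0.05, a_22 = 400/1000 = 0.40
I − A =
  [   0.65    -0.05]
  [  -0.15     0.60]
det(I−A) = (0.65)(0.60) − (-0.05)(-0.15) = 0.3825
adj(I−A) = [[0.60, 0.05], [0.15, 0.65]]
(I − A)⁻¹ = adj(I−A) / det(I−A) ≈
  [   1.5686     0.1307]
  [   0.3922     1.6993]
x = (I − A)⁻¹ d = adj(I−A)·d / det(I−A), with det(I−A) = 0.3825:
  x_1 = (0.60·120 + 0.05·140) / 0.3825 = 79.00 / 0.3825 ≈ 206.54
  x_2 = (0.15·120 + 0.65·140) / 0.3825 = 109.00 / 0.3825 ≈ 284.97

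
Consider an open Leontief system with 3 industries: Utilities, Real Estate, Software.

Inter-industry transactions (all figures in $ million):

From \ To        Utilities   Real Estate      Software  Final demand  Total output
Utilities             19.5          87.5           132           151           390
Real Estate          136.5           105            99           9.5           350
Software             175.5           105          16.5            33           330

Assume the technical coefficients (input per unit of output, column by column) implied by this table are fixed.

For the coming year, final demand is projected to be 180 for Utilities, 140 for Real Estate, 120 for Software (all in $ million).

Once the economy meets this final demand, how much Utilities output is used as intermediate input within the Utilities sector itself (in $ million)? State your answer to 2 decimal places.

Technical coefficients a_ij = z_ij / X_j:
  a_11 = 19.5/390 = 0.05, a_21 = 136.5/390 = 0.35, a_31 = 175.5/390 = 0.45
  a_12 = 87.5/350 = 0.25, a_22 = 105/350 = 0.30, a_32 = 105/350 = 0.30
  a_13 = 132/330 = 0.40, a_23 = 99/330 = 0.30, a_33 = 16.5/330 = 0.05
I − A =
  [   0.95    -0.25    -0.40]
  [  -0.35     0.70    -0.30]
  [  -0.45    -0.30     0.95]
Cofactors of I−A, C_ij = (−1)^(i+j)·(minor ij) (rows/columns in the sector order above):
  C_11 = (0.70)(0.95) − (-0.30)(-0.30) = 0.5750
  C_12 = −[(-0.35)(0.95) − (-0.30)(-0.45)] = 0.4675
  C_13 = (-0.35)(-0.30) − (0.70)(-0.45) = 0.4200
  C_21 = −[(-0.25)(0.95) − (-0.40)(-0.30)] = 0.3575
  C_22 = (0.95)(0.95) − (-0.40)(-0.45) = 0.7225
  C_23 = −[(0.95)(-0.30) − (-0.25)(-0.45)] = 0.3975
  C_31 = (-0.25)(-0.30) − (-0.40)(0.70) = 0.3550
  C_32 = −[(0.95)(-0.30) − (-0.40)(-0.35)] = 0.4250
  C_33 = (0.95)(0.70) − (-0.25)(-0.35) = 0.5775
det(I−A) = Σ_j (I−A)_1j·C_1j = (0.95)(0.5750) + (-0.25)(0.4675) + (-0.40)(0.4200) = 0.261375
adj(I−A) = Cᵀ =
  [ 0.5750   0.3575   0.3550]
  [ 0.4675   0.7225   0.4250]
  [ 0.4200   0.3975   0.5775]
(I − A)⁻¹ = adj(I−A) / det(I−A) ≈
  [   2.1999     1.3678     1.3582]
  [   1.7886     2.7642     1.6260]
  [   1.6069     1.5208     2.2095]
First solve x = (I − A)⁻¹ d = adj(I−A)·d / det(I−A); in particular x_1 = (0.5750·180 + 0.3575·140 + 0.3550·120) / 0.261375 = 196.15 / 0.261375 ≈ 750.4543.
Intermediate flow from 1 to 1: z_11 = a_11 · x_1 = 0.05 × 196.15 / 0.261375 = 9.8075 / 0.261375 ≈ 37.52.

z_11 = 37.52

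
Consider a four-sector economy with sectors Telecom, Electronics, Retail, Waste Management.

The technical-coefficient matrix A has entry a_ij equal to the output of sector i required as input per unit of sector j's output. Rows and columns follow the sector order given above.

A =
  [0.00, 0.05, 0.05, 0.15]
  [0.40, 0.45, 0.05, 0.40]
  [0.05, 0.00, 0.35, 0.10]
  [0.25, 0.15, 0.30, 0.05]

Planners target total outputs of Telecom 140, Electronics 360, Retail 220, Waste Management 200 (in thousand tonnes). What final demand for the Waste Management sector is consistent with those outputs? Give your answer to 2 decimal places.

d_W = 35.00

I − A =
  [   1.00    -0.05    -0.05    -0.15]
  [  -0.40     0.55    -0.05    -0.40]
  [  -0.05     0.00     0.65    -0.10]
  [  -0.25    -0.15    -0.30     0.95]
d = (I − A) x:
  d_T = (+1.00)·140 + (-0.05)·360 + (-0.05)·220 + (-0.15)·200 = 81.00
  d_E = (-0.40)·140 + (+0.55)·360 + (-0.05)·220 + (-0.40)·200 = 51.00
  d_R = (-0.05)·140 + (+0.00)·360 + (+0.65)·220 + (-0.10)·200 = 116.00
  d_W = (-0.25)·140 + (-0.15)·360 + (-0.30)·220 + (+0.95)·200 = 35.00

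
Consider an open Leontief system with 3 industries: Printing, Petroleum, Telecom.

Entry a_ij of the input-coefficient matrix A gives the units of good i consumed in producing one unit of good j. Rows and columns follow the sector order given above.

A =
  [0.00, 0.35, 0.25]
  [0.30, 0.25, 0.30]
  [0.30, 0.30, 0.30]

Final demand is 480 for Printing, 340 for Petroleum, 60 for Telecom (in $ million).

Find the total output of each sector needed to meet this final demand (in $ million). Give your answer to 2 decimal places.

I − A =
  [   1.00    -0.35    -0.25]
  [  -0.30     0.75    -0.30]
  [  -0.30    -0.30     0.70]
Cofactors of I−A, C_ij = (−1)^(i+j)·(minor ij) (rows/columns in the sector order above):
  C_11 = (0.75)(0.70) − (-0.30)(-0.30) = 0.4350
  C_12 = −[(-0.30)(0.70) − (-0.30)(-0.30)] = 0.3000
  C_13 = (-0.30)(-0.30) − (0.75)(-0.30) = 0.3150
  C_21 = −[(-0.35)(0.70) − (-0.25)(-0.30)] = 0.3200
  C_22 = (1.00)(0.70) − (-0.25)(-0.30) = 0.6250
  C_23 = −[(1.00)(-0.30) − (-0.35)(-0.30)] = 0.4050
  C_31 = (-0.35)(-0.30) − (-0.25)(0.75) = 0.2925
  C_32 = −[(1.00)(-0.30) − (-0.25)(-0.30)] = 0.3750
  C_33 = (1.00)(0.75) − (-0.35)(-0.30) = 0.6450
det(I−A) = Σ_j (I−A)_1j·C_1j = (1.00)(0.4350) + (-0.35)(0.3000) + (-0.25)(0.3150) = 0.25125
adj(I−A) = Cᵀ =
  [ 0.4350   0.3200   0.2925]
  [ 0.3000   0.6250   0.3750]
  [ 0.3150   0.4050   0.6450]
(I − A)⁻¹ = adj(I−A) / det(I−A) ≈
  [   1.7313     1.2736     1.1642]
  [   1.1940     2.4876     1.4925]
  [   1.2537     1.6119     2.5672]
x = (I − A)⁻¹ d = adj(I−A)·d / det(I−A), with det(I−A) = 0.25125:
  x_1 = (0.4350·480 + 0.3200·340 + 0.2925·60) / 0.25125 = 335.15 / 0.25125 ≈ 1333.93
  x_2 = (0.3000·480 + 0.6250·340 + 0.3750·60) / 0.25125 = 379.00 / 0.25125 ≈ 1508.46
  x_3 = (0.3150·480 + 0.4050·340 + 0.6450·60) / 0.25125 = 327.60 / 0.25125 ≈ 1303.88

x_1 = 1333.93, x_2 = 1508.46, x_3 = 1303.88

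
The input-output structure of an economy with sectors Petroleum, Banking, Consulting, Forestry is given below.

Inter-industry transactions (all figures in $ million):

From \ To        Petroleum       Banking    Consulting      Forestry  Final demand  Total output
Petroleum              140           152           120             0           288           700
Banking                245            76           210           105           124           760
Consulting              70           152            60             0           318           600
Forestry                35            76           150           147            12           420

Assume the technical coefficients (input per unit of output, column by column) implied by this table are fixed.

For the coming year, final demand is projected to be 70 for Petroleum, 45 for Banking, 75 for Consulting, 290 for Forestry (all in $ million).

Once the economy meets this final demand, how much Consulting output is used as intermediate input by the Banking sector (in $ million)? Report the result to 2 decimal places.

z_32 = 76.22

Technical coefficients a_ij = z_ij / X_j:
  a_11 = 140/700 = 0.20, a_21 = 245/700 = 0.35, a_31 = 70/700 = 0.10, a_41 = 35/700 = 0.05
  a_12 = 152/760 = 0.20, a_22 = 76/760 = 0.10, a_32 = 152/760 = 0.20, a_42 = 76/760 = 0.10
  a_13 = 120/600 = 0.20, a_23 = 210/600 = 0.35, a_33 = 60/600 = 0.10, a_43 = 150/600 = 0.25
  a_14 = 0/420 = 0.00, a_24 = 105/420 = 0.25, a_34 = 0/420 = 0.00, a_44 = 147/420 = 0.35
I − A =
  [   0.80    -0.20    -0.20     0.00]
  [  -0.35     0.90    -0.35    -0.25]
  [  -0.10    -0.20     0.90     0.00]
  [  -0.05    -0.10    -0.25     0.65]
Compute the cofactors C_ij = (−1)^(i+j)·(3×3 minor ij) of I−A; the adjugate is their transpose:
adj(I−A) = Cᵀ =
  [ 0.4460   0.1430   0.1700   0.0550]
  [ 0.2450   0.4550   0.2800   0.1750]
  [ 0.1040   0.1170   0.4000   0.0450]
  [ 0.1120   0.1260   0.2100   0.4900]
det(I−A) = Σ_j (I−A)_1j·C_1j = (0.80)(0.4460) + (-0.20)(0.2450) + (-0.20)(0.1040) + (0.00)(0.1120) = 0.2870
(I − A)⁻¹ = adj(I−A) / det(I−A) ≈
  [   1.5540     0.4983     0.5923     0.1916]
  [   0.8537     1.5854     0.9756     0.6098]
  [   0.3624     0.4077     1.3937     0.1568]
  [   0.3902     0.4390     0.7317     1.7073]
First solve x = (I − A)⁻¹ d = adj(I−A)·d / det(I−A); in particular x_2 = (0.2450·70 + 0.4550·45 + 0.2800·75 + 0.1750·290) / 0.2870 = 109.375 / 0.2870 ≈ 381.0976.
Intermediate flow from 3 to 2: z_32 = a_32 · x_2 = 0.20 × 109.375 / 0.2870 = 21.875 / 0.2870 ≈ 76.22.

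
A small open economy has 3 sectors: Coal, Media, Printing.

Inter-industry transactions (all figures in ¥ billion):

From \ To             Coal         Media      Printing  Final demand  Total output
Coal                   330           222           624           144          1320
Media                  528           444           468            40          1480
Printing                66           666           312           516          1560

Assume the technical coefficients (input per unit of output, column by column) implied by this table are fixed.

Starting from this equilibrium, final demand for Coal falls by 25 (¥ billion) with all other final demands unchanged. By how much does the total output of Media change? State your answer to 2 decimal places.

Δx_M = -45.89

Technical coefficients a_ij = z_ij / X_j:
  a_CC = 330/1320 = 0.25, a_MC = 528/1320 = 0.40, a_PC = 66/1320 = 0.05
  a_CM = 222/1480 = 0.15, a_MM = 444/1480 = 0.30, a_PM = 666/1480 = 0.45
  a_CP = 624/1560 = 0.40, a_MP = 468/1560 = 0.30, a_PP = 312/1560 = 0.20
I − A =
  [   0.75    -0.15    -0.40]
  [  -0.40     0.70    -0.30]
  [  -0.05    -0.45     0.80]
Cofactors of I−A, C_ij = (−1)^(i+j)·(minor ij) (rows/columns in the sector order above):
  C_11 = (0.70)(0.80) − (-0.30)(-0.45) = 0.4250
  C_12 = −[(-0.40)(0.80) − (-0.30)(-0.05)] = 0.3350
  C_13 = (-0.40)(-0.45) − (0.70)(-0.05) = 0.2150
  C_21 = −[(-0.15)(0.80) − (-0.40)(-0.45)] = 0.3000
  C_22 = (0.75)(0.80) − (-0.40)(-0.05) = 0.5800
  C_23 = −[(0.75)(-0.45) − (-0.15)(-0.05)] = 0.3450
  C_31 = (-0.15)(-0.30) − (-0.40)(0.70) = 0.3250
  C_32 = −[(0.75)(-0.30) − (-0.40)(-0.40)] = 0.3850
  C_33 = (0.75)(0.70) − (-0.15)(-0.40) = 0.4650
det(I−A) = Σ_j (I−A)_1j·C_1j = (0.75)(0.4250) + (-0.15)(0.3350) + (-0.40)(0.2150) = 0.1825
adj(I−A) = Cᵀ =
  [ 0.4250   0.3000   0.3250]
  [ 0.3350   0.5800   0.3850]
  [ 0.2150   0.3450   0.4650]
(I − A)⁻¹ = adj(I−A) / det(I−A) ≈
  [   2.3288     1.6438     1.7808]
  [   1.8356     3.1781     2.1096]
  [   1.1781     1.8904     2.5479]
Δx = (I − A)⁻¹ Δd with Δd having -25 in the Coal component and 0 elsewhere.
So Δx_M = L_MC · (-25), where L_MC = adj(I−A)_MC / det(I−A) = 0.3350 / 0.1825.
Δx_M = 0.3350 × (-25) / 0.1825 = -8.375 / 0.1825 ≈ -45.89.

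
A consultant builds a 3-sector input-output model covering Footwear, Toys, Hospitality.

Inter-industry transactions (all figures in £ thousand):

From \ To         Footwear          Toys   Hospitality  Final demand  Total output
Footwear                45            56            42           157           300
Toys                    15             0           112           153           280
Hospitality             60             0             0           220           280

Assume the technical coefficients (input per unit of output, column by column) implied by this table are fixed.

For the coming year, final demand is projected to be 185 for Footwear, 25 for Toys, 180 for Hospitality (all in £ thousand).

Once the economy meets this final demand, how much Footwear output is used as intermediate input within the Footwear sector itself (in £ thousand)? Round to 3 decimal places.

Technical coefficients a_ij = z_ij / X_j:
  a_FF = 45/300 = 0.15, a_TF = 15/300 = 0.05, a_HF = 60/300 = 0.20
  a_FT = 56/280 = 0.20, a_TT = 0/280 = 0.00, a_HT = 0/280 = 0.00
  a_FH = 42/280 = 0.15, a_TH = 112/280 = 0.40, a_HH = 0/280 = 0.00
I − A =
  [   0.85    -0.20    -0.15]
  [  -0.05     1.00    -0.40]
  [  -0.20     0.00     1.00]
Cofactors of I−A, C_ij = (−1)^(i+j)·(minor ij) (rows/columns in the sector order above):
  C_11 = (1.00)(1.00) − (-0.40)(0.00) = 1.0000
  C_12 = −[(-0.05)(1.00) − (-0.40)(-0.20)] = 0.1300
  C_13 = (-0.05)(0.00) − (1.00)(-0.20) = 0.2000
  C_21 = −[(-0.20)(1.00) − (-0.15)(0.00)] = 0.2000
  C_22 = (0.85)(1.00) − (-0.15)(-0.20) = 0.8200
  C_23 = −[(0.85)(0.00) − (-0.20)(-0.20)] = 0.0400
  C_31 = (-0.20)(-0.40) − (-0.15)(1.00) = 0.2300
  C_32 = −[(0.85)(-0.40) − (-0.15)(-0.05)] = 0.3475
  C_33 = (0.85)(1.00) − (-0.20)(-0.05) = 0.8400
det(I−A) = Σ_j (I−A)_1j·C_1j = (0.85)(1.0000) + (-0.20)(0.1300) + (-0.15)(0.2000) = 0.7940
adj(I−A) = Cᵀ =
  [ 1.0000   0.2000   0.2300]
  [ 0.1300   0.8200   0.3475]
  [ 0.2000   0.0400   0.8400]
(I − A)⁻¹ = adj(I−A) / det(I−A) ≈
  [   1.2594     0.2519     0.2897]
  [   0.1637     1.0327     0.4377]
  [   0.2519     0.0504     1.0579]
First solve x = (I − A)⁻¹ d = adj(I−A)·d / det(I−A); in particular x_F = (1.0000·185 + 0.2000·25 + 0.2300·180) / 0.7940 = 231.40 / 0.7940 ≈ 291.43577.
Intermediate flow from F to F: z_FF = a_FF · x_F = 0.15 × 231.40 / 0.7940 = 34.71 / 0.7940 ≈ 43.715.

z_FF = 43.715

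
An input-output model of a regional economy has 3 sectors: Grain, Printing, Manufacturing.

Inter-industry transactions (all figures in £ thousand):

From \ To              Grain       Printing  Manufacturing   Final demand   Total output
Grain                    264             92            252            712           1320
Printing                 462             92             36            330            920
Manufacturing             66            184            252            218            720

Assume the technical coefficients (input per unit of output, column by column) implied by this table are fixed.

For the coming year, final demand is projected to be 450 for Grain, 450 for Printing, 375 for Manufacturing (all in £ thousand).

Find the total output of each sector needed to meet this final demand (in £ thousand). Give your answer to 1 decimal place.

Technical coefficients a_ij = z_ij / X_j:
  a_11 = 264/1320 = 0.20, a_21 = 462/1320 = 0.35, a_31 = 66/1320 = 0.05
  a_12 = 92/920 = 0.10, a_22 = 92/920 = 0.10, a_32 = 184/920 = 0.20
  a_13 = 252/720 = 0.35, a_23 = 36/720 = 0.05, a_33 = 252/720 = 0.35
I − A =
  [   0.80    -0.10    -0.35]
  [  -0.35     0.90    -0.05]
  [  -0.05    -0.20     0.65]
Cofactors of I−A, C_ij = (−1)^(i+j)·(minor ij) (rows/columns in the sector order above):
  C_11 = (0.90)(0.65) − (-0.05)(-0.20) = 0.5750
  C_12 = −[(-0.35)(0.65) − (-0.05)(-0.05)] = 0.2300
  C_13 = (-0.35)(-0.20) − (0.90)(-0.05) = 0.1150
  C_21 = −[(-0.10)(0.65) − (-0.35)(-0.20)] = 0.1350
  C_22 = (0.80)(0.65) − (-0.35)(-0.05) = 0.5025
  C_23 = −[(0.80)(-0.20) − (-0.10)(-0.05)] = 0.1650
  C_31 = (-0.10)(-0.05) − (-0.35)(0.90) = 0.3200
  C_32 = −[(0.80)(-0.05) − (-0.35)(-0.35)] = 0.1625
  C_33 = (0.80)(0.90) − (-0.10)(-0.35) = 0.6850
det(I−A) = Σ_j (I−A)_1j·C_1j = (0.80)(0.5750) + (-0.10)(0.2300) + (-0.35)(0.1150) = 0.39675
adj(I−A) = Cᵀ =
  [ 0.5750   0.1350   0.3200]
  [ 0.2300   0.5025   0.1625]
  [ 0.1150   0.1650   0.6850]
(I − A)⁻¹ = adj(I−A) / det(I−A) ≈
  [   1.4493     0.3403     0.8066]
  [   0.5797     1.2665     0.4096]
  [   0.2899     0.4159     1.7265]
x = (I − A)⁻¹ d = adj(I−A)·d / det(I−A), with det(I−A) = 0.39675:
  x_1 = (0.5750·450 + 0.1350·450 + 0.3200·375) / 0.39675 = 439.50 / 0.39675 ≈ 1107.8
  x_2 = (0.2300·450 + 0.5025·450 + 0.1625·375) / 0.39675 = 390.5625 / 0.39675 ≈ 984.4
  x_3 = (0.1150·450 + 0.1650·450 + 0.6850·375) / 0.39675 = 382.875 / 0.39675 ≈ 965.0

x_1 = 1107.8, x_2 = 984.4, x_3 = 965.0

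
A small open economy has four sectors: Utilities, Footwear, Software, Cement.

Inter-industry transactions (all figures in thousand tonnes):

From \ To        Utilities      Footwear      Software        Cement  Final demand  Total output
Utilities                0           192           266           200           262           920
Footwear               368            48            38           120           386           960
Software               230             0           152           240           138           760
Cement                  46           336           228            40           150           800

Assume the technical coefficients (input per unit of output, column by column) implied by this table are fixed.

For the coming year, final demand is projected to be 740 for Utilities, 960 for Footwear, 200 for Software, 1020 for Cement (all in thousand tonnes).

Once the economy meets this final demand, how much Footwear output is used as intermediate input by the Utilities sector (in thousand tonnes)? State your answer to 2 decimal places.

z_21 = 1127.17

Technical coefficients a_ij = z_ij / X_j:
  a_11 = 0/920 = 0.00, a_21 = 368/920 = 0.40, a_31 = 230/920 = 0.25, a_41 = 46/920 = 0.05
  a_12 = 192/960 = 0.20, a_22 = 48/960 = 0.05, a_32 = 0/960 = 0.00, a_42 = 336/960 = 0.35
  a_13 = 266/760 = 0.35, a_23 = 38/760 = 0.05, a_33 = 152/760 = 0.20, a_43 = 228/760 = 0.30
  a_14 = 200/800 = 0.25, a_24 = 120/800 = 0.15, a_34 = 240/800 = 0.30, a_44 = 40/800 = 0.05
I − A =
  [   1.00    -0.20    -0.35    -0.25]
  [  -0.40     0.95    -0.05    -0.15]
  [  -0.25     0.00     0.80    -0.30]
  [  -0.05    -0.35    -0.30     0.95]
Compute the cofactors C_ij = (−1)^(i+j)·(3×3 minor ij) of I−A; the adjugate is their transpose:
adj(I−A) = Cᵀ =
  [ 0.589250   0.240750   0.391625   0.316750]
  [ 0.297875   0.552875   0.257500   0.247000]
  [ 0.268750   0.177375   0.725625   0.327875]
  [ 0.225625   0.272375   0.344625   0.610375]
det(I−A) = Σ_j (I−A)_1j·C_1j = (1.00)(0.589250) + (-0.20)(0.297875) + (-0.35)(0.268750) + (-0.25)(0.225625) = 0.37920625
(I − A)⁻¹ = adj(I−A) / det(I−A) ≈
  [   1.5539     0.6349     1.0327     0.8353]
  [   0.7855     1.4580     0.6790     0.6514]
  [   0.7087     0.4678     1.9135     0.8646]
  [   0.5950     0.7183     0.9088     1.6096]
First solve x = (I − A)⁻¹ d = adj(I−A)·d / det(I−A); in particular x_1 = (0.589250·740 + 0.240750·960 + 0.391625·200 + 0.316750·1020) / 0.37920625 = 1068.575 / 0.37920625 ≈ 2817.9256.
Intermediate flow from 2 to 1: z_21 = a_21 · x_1 = 0.40 × 1068.575 / 0.37920625 = 427.43 / 0.37920625 ≈ 1127.17.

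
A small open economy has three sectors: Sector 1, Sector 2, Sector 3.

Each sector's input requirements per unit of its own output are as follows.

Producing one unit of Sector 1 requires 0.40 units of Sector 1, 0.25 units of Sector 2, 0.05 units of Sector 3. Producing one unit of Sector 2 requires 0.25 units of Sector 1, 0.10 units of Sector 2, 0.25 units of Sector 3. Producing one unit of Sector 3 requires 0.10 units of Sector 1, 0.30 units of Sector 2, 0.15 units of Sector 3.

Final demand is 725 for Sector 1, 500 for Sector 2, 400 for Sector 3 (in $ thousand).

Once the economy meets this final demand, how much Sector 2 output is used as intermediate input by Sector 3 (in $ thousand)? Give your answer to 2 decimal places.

z_23 = 303.30

I − A =
  [   0.60    -0.25    -0.10]
  [  -0.25     0.90    -0.30]
  [  -0.05    -0.25     0.85]
Cofactors of I−A, C_ij = (−1)^(i+j)·(minor ij) (rows/columns in the sector order above):
  C_11 = (0.90)(0.85) − (-0.30)(-0.25) = 0.6900
  C_12 = −[(-0.25)(0.85) − (-0.30)(-0.05)] = 0.2275
  C_13 = (-0.25)(-0.25) − (0.90)(-0.05) = 0.1075
  C_21 = −[(-0.25)(0.85) − (-0.10)(-0.25)] = 0.2375
  C_22 = (0.60)(0.85) − (-0.10)(-0.05) = 0.5050
  C_23 = −[(0.60)(-0.25) − (-0.25)(-0.05)] = 0.1625
  C_31 = (-0.25)(-0.30) − (-0.10)(0.90) = 0.1650
  C_32 = −[(0.60)(-0.30) − (-0.10)(-0.25)] = 0.2050
  C_33 = (0.60)(0.90) − (-0.25)(-0.25) = 0.4775
det(I−A) = Σ_j (I−A)_1j·C_1j = (0.60)(0.6900) + (-0.25)(0.2275) + (-0.10)(0.1075) = 0.346375
adj(I−A) = Cᵀ =
  [ 0.6900   0.2375   0.1650]
  [ 0.2275   0.5050   0.2050]
  [ 0.1075   0.1625   0.4775]
(I − A)⁻¹ = adj(I−A) / det(I−A) ≈
  [   1.9921     0.6857     0.4764]
  [   0.6568     1.4580     0.5918]
  [   0.3104     0.4691     1.3786]
First solve x = (I − A)⁻¹ d = adj(I−A)·d / det(I−A); in particular x_3 = (0.1075·725 + 0.1625·500 + 0.4775·400) / 0.346375 = 350.1875 / 0.346375 ≈ 1011.0069.
Intermediate flow from 2 to 3: z_23 = a_23 · x_3 = 0.30 × 350.1875 / 0.346375 = 105.05625 / 0.346375 ≈ 303.30.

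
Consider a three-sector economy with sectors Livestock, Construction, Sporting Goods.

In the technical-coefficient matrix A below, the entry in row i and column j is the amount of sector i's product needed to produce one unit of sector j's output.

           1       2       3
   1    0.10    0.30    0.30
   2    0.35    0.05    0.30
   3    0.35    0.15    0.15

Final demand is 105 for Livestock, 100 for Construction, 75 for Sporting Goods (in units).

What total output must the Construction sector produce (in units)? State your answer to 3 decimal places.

x_2 = 303.083

I − A =
  [   0.90    -0.30    -0.30]
  [  -0.35     0.95    -0.30]
  [  -0.35    -0.15     0.85]
Cofactors of I−A, C_ij = (−1)^(i+j)·(minor ij) (rows/columns in the sector order above):
  C_11 = (0.95)(0.85) − (-0.30)(-0.15) = 0.7625
  C_12 = −[(-0.35)(0.85) − (-0.30)(-0.35)] = 0.4025
  C_13 = (-0.35)(-0.15) − (0.95)(-0.35) = 0.3850
  C_21 = −[(-0.30)(0.85) − (-0.30)(-0.15)] = 0.3000
  C_22 = (0.90)(0.85) − (-0.30)(-0.35) = 0.6600
  C_23 = −[(0.90)(-0.15) − (-0.30)(-0.35)] = 0.2400
  C_31 = (-0.30)(-0.30) − (-0.30)(0.95) = 0.3750
  C_32 = −[(0.90)(-0.30) − (-0.30)(-0.35)] = 0.3750
  C_33 = (0.90)(0.95) − (-0.30)(-0.35) = 0.7500
det(I−A) = Σ_j (I−A)_1j·C_1j = (0.90)(0.7625) + (-0.30)(0.4025) + (-0.30)(0.3850) = 0.4500
adj(I−A) = Cᵀ =
  [ 0.7625   0.3000   0.3750]
  [ 0.4025   0.6600   0.3750]
  [ 0.3850   0.2400   0.7500]
(I − A)⁻¹ = adj(I−A) / det(I−A) ≈
  [   1.6944     0.6667     0.8333]
  [   0.8944     1.4667     0.8333]
  [   0.8556     0.5333     1.6667]
x = (I − A)⁻¹ d = adj(I−A)·d / det(I−A), with det(I−A) = 0.4500:
  x_1 = (0.7625·105 + 0.3000·100 + 0.3750·75) / 0.4500 = 138.1875 / 0.4500 ≈ 307.083
  x_2 = (0.4025·105 + 0.6600·100 + 0.3750·75) / 0.4500 = 136.3875 / 0.4500 ≈ 303.083
  x_3 = (0.3850·105 + 0.2400·100 + 0.7500·75) / 0.4500 = 120.675 / 0.4500 ≈ 268.167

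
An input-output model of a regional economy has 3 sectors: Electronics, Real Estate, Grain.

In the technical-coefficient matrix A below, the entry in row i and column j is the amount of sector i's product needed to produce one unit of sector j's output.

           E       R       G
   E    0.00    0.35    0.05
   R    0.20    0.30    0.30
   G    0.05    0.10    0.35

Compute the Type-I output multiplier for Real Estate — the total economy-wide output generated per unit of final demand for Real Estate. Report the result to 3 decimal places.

I − A =
  [   1.00    -0.35    -0.05]
  [  -0.20     0.70    -0.30]
  [  -0.05    -0.10     0.65]
Cofactors of I−A, C_ij = (−1)^(i+j)·(minor ij) (rows/columns in the sector order above):
  C_11 = (0.70)(0.65) − (-0.30)(-0.10) = 0.4250
  C_12 = −[(-0.20)(0.65) − (-0.30)(-0.05)] = 0.1450
  C_13 = (-0.20)(-0.10) − (0.70)(-0.05) = 0.0550
  C_21 = −[(-0.35)(0.65) − (-0.05)(-0.10)] = 0.2325
  C_22 = (1.00)(0.65) − (-0.05)(-0.05) = 0.6475
  C_23 = −[(1.00)(-0.10) − (-0.35)(-0.05)] = 0.1175
  C_31 = (-0.35)(-0.30) − (-0.05)(0.70) = 0.1400
  C_32 = −[(1.00)(-0.30) − (-0.05)(-0.20)] = 0.3100
  C_33 = (1.00)(0.70) − (-0.35)(-0.20) = 0.6300
det(I−A) = Σ_j (I−A)_1j·C_1j = (1.00)(0.4250) + (-0.35)(0.1450) + (-0.05)(0.0550) = 0.3715
adj(I−A) = Cᵀ =
  [ 0.4250   0.2325   0.1400]
  [ 0.1450   0.6475   0.3100]
  [ 0.0550   0.1175   0.6300]
(I − A)⁻¹ = adj(I−A) / det(I−A) ≈
  [   1.1440     0.6258     0.3769]
  [   0.3903     1.7429     0.8345]
  [   0.1480     0.3163     1.6958]
The output multiplier for sector j is the column-j sum of the Leontief inverse (I − A)⁻¹ = adj(I−A) / det(I−A).
Column R of adj(I−A): (0.2325, 0.6475, 0.1175); det(I−A) = 0.3715.
m_R = (0.2325 + 0.6475 + 0.1175) / 0.3715 = 0.9975 / 0.3715 ≈ 2.685.

m_R = 2.685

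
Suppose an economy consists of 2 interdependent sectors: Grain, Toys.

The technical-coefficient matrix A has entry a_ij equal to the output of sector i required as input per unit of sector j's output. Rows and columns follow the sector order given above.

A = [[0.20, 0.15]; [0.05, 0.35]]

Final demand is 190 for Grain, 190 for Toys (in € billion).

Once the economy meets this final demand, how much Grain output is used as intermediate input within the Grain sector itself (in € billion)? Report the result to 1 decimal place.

z_11 = 59.3

I − A =
  [   0.80    -0.15]
  [  -0.05     0.65]
det(I−A) = (0.80)(0.65) − (-0.15)(-0.05) = 0.5125
adj(I−A) = [[0.65, 0.15], [0.05, 0.80]]
(I − A)⁻¹ = adj(I−A) / det(I−A) ≈
  [   1.2683     0.2927]
  [   0.0976     1.5610]
First solve x = (I − A)⁻¹ d = adj(I−A)·d / det(I−A); in particular x_1 = (0.65·190 + 0.15·190) / 0.5125 = 152.00 / 0.5125 ≈ 296.585.
Intermediate flow from 1 to 1: z_11 = a_11 · x_1 = 0.20 × 152.00 / 0.5125 = 30.40 / 0.5125 ≈ 59.3.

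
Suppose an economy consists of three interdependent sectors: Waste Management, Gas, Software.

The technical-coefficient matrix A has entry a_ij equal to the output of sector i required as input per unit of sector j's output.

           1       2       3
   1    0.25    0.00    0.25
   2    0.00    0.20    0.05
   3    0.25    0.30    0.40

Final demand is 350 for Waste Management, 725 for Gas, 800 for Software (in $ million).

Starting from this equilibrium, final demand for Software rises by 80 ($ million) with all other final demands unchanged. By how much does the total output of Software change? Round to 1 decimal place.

Δx_3 = 160.7

I − A =
  [   0.75     0.00    -0.25]
  [   0.00     0.80    -0.05]
  [  -0.25    -0.30     0.60]
Cofactors of I−A, C_ij = (−1)^(i+j)·(minor ij) (rows/columns in the sector order above):
  C_11 = (0.80)(0.60) − (-0.05)(-0.30) = 0.4650
  C_12 = −[(0.00)(0.60) − (-0.05)(-0.25)] = 0.0125
  C_13 = (0.00)(-0.30) − (0.80)(-0.25) = 0.2000
  C_21 = −[(0.00)(0.60) − (-0.25)(-0.30)] = 0.0750
  C_22 = (0.75)(0.60) − (-0.25)(-0.25) = 0.3875
  C_23 = −[(0.75)(-0.30) − (0.00)(-0.25)] = 0.2250
  C_31 = (0.00)(-0.05) − (-0.25)(0.80) = 0.2000
  C_32 = −[(0.75)(-0.05) − (-0.25)(0.00)] = 0.0375
  C_33 = (0.75)(0.80) − (0.00)(0.00) = 0.6000
det(I−A) = Σ_j (I−A)_1j·C_1j = (0.75)(0.4650) + (0.00)(0.0125) + (-0.25)(0.2000) = 0.29875
adj(I−A) = Cᵀ =
  [ 0.4650   0.0750   0.2000]
  [ 0.0125   0.3875   0.0375]
  [ 0.2000   0.2250   0.6000]
(I − A)⁻¹ = adj(I−A) / det(I−A) ≈
  [   1.5565     0.2510     0.6695]
  [   0.0418     1.2971     0.1255]
  [   0.6695     0.7531     2.0084]
Δx = (I − A)⁻¹ Δd with Δd having +80 in the Software component and 0 elsewhere.
So Δx_3 = L_33 · (+80), where L_33 = adj(I−A)_33 / det(I−A) = 0.6000 / 0.29875.
Δx_3 = 0.6000 × (+80) / 0.29875 = 48.00 / 0.29875 ≈ 160.7.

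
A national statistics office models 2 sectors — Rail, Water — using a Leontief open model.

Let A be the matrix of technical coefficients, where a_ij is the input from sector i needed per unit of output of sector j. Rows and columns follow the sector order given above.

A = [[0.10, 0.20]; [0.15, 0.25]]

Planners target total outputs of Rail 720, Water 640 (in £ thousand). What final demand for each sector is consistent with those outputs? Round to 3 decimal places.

I − A =
  [   0.90    -0.20]
  [  -0.15     0.75]
d = (I − A) x:
  d_R = (+0.90)·720 + (-0.20)·640 = 520.000
  d_W = (-0.15)·720 + (+0.75)·640 = 372.000

d_R = 520.000, d_W = 372.000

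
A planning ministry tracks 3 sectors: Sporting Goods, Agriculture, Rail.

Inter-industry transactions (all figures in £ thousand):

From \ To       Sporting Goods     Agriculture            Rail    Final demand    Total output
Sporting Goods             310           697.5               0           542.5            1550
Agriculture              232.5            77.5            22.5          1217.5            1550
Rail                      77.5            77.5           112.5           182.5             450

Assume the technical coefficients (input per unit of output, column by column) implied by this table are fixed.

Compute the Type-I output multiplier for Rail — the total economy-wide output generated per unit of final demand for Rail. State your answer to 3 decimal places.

m_3 = 1.462

Technical coefficients a_ij = z_ij / X_j:
  a_11 = 310/1550 = 0.20, a_21 = 232.5/1550 = 0.15, a_31 = 77.5/1550 = 0.05
  a_12 = 697.5/1550 = 0.45, a_22 = 77.5/1550 = 0.05, a_32 = 77.5/1550 = 0.05
  a_13 = 0/450 = 0.00, a_23 = 22.5/450 = 0.05, a_33 = 112.5/450 = 0.25
I − A =
  [   0.80    -0.45     0.00]
  [  -0.15     0.95    -0.05]
  [  -0.05    -0.05     0.75]
Cofactors of I−A, C_ij = (−1)^(i+j)·(minor ij) (rows/columns in the sector order above):
  C_11 = (0.95)(0.75) − (-0.05)(-0.05) = 0.7100
  C_12 = −[(-0.15)(0.75) − (-0.05)(-0.05)] = 0.1150
  C_13 = (-0.15)(-0.05) − (0.95)(-0.05) = 0.0550
  C_21 = −[(-0.45)(0.75) − (0.00)(-0.05)] = 0.3375
  C_22 = (0.80)(0.75) − (0.00)(-0.05) = 0.6000
  C_23 = −[(0.80)(-0.05) − (-0.45)(-0.05)] = 0.0625
  C_31 = (-0.45)(-0.05) − (0.00)(0.95) = 0.0225
  C_32 = −[(0.80)(-0.05) − (0.00)(-0.15)] = 0.0400
  C_33 = (0.80)(0.95) − (-0.45)(-0.15) = 0.6925
det(I−A) = Σ_j (I−A)_1j·C_1j = (0.80)(0.7100) + (-0.45)(0.1150) + (0.00)(0.0550) = 0.51625
adj(I−A) = Cᵀ =
  [ 0.7100   0.3375   0.0225]
  [ 0.1150   0.6000   0.0400]
  [ 0.0550   0.0625   0.6925]
(I − A)⁻¹ = adj(I−A) / det(I−A) ≈
  [   1.3753     0.6538     0.0436]
  [   0.2228     1.1622     0.0775]
  [   0.1065     0.1211     1.3414]
The output multiplier for sector j is the column-j sum of the Leontief inverse (I − A)⁻¹ = adj(I−A) / det(I−A).
Column 3 of adj(I−A): (0.0225, 0.0400, 0.6925); det(I−A) = 0.51625.
m_3 = (0.0225 + 0.0400 + 0.6925) / 0.51625 = 0.755 / 0.51625 ≈ 1.462.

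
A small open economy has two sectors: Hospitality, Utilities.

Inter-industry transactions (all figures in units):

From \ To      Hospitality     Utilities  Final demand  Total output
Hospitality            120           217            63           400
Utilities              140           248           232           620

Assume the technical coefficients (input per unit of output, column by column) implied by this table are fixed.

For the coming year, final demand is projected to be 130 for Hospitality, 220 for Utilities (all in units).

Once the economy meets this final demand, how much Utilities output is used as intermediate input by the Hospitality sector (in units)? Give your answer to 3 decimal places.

Technical coefficients a_ij = z_ij / X_j:
  a_HH = 120/400 = 0.30, a_UH = 140/400 = 0.35
  a_HU = 217/620 = 0.35, a_UU = 248/620 = 0.40
I − A =
  [   0.70    -0.35]
  [  -0.35     0.60]
det(I−A) = (0.70)(0.60) − (-0.35)(-0.35) = 0.2975
adj(I−A) = [[0.60, 0.35], [0.35, 0.70]]
(I − A)⁻¹ = adj(I−A) / det(I−A) ≈
  [   2.0168     1.1765]
  [   1.1765     2.3529]
First solve x = (I − A)⁻¹ d = adj(I−A)·d / det(I−A); in particular x_H = (0.60·130 + 0.35·220) / 0.2975 = 155.00 / 0.2975 ≈ 521.00840.
Intermediate flow from U to H: z_UH = a_UH · x_H = 0.35 × 155.00 / 0.2975 = 54.25 / 0.2975 ≈ 182.353.

z_UH = 182.353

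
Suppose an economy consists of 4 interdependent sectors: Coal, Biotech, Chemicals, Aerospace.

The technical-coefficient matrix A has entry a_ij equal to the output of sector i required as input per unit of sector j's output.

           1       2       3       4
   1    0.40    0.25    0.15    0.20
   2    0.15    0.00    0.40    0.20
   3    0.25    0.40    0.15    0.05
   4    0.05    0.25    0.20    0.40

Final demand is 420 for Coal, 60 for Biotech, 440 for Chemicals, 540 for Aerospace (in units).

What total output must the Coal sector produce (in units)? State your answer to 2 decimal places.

x_1 = 3346.61

I − A =
  [   0.60    -0.25    -0.15    -0.20]
  [  -0.15     1.00    -0.40    -0.20]
  [  -0.25    -0.40     0.85    -0.05]
  [  -0.05    -0.25    -0.20     0.60]
Compute the cofactors C_ij = (−1)^(i+j)·(3×3 minor ij) of I−A; the adjugate is their transpose:
adj(I−A) = Cᵀ =
  [ 0.340500   0.221375   0.212500   0.205000]
  [ 0.154500   0.258625   0.185000   0.153125]
  [ 0.181875   0.198125   0.287500   0.150625]
  [ 0.153375   0.192250   0.190625   0.310625]
det(I−A) = Σ_j (I−A)_1j·C_1j = (0.60)(0.340500) + (-0.25)(0.154500) + (-0.15)(0.181875) + (-0.20)(0.153375) = 0.10771875
(I − A)⁻¹ = adj(I−A) / det(I−A) ≈
  [   3.1610     2.0551     1.9727     1.9031]
  [   1.4343     2.4009     1.7174     1.4215]
  [   1.6884     1.8393     2.6690     1.3983]
  [   1.4238     1.7847     1.7697     2.8837]
x = (I − A)⁻¹ d = adj(I−A)·d / det(I−A), with det(I−A) = 0.10771875:
  x_1 = (0.340500·420 + 0.221375·60 + 0.212500·440 + 0.205000·540) / 0.10771875 = 360.4925 / 0.10771875 ≈ 3346.61
  x_2 = (0.154500·420 + 0.258625·60 + 0.185000·440 + 0.153125·540) / 0.10771875 = 244.495 / 0.10771875 ≈ 2269.75
  x_3 = (0.181875·420 + 0.198125·60 + 0.287500·440 + 0.150625·540) / 0.10771875 = 296.1125 / 0.10771875 ≈ 2748.94
  x_4 = (0.153375·420 + 0.192250·60 + 0.190625·440 + 0.310625·540) / 0.10771875 = 327.565 / 0.10771875 ≈ 3040.93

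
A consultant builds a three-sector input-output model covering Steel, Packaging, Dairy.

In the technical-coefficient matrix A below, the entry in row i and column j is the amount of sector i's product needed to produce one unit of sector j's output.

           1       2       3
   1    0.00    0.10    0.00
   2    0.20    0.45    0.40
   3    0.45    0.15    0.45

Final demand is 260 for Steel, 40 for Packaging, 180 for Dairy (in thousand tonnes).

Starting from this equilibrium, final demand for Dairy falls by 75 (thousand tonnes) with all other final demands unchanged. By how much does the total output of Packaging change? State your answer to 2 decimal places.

I − A =
  [   1.00    -0.10     0.00]
  [  -0.20     0.55    -0.40]
  [  -0.45    -0.15     0.55]
Cofactors of I−A, C_ij = (−1)^(i+j)·(minor ij) (rows/columns in the sector order above):
  C_11 = (0.55)(0.55) − (-0.40)(-0.15) = 0.2425
  C_12 = −[(-0.20)(0.55) − (-0.40)(-0.45)] = 0.2900
  C_13 = (-0.20)(-0.15) − (0.55)(-0.45) = 0.2775
  C_21 = −[(-0.10)(0.55) − (0.00)(-0.15)] = 0.0550
  C_22 = (1.00)(0.55) − (0.00)(-0.45) = 0.5500
  C_23 = −[(1.00)(-0.15) − (-0.10)(-0.45)] = 0.1950
  C_31 = (-0.10)(-0.40) − (0.00)(0.55) = 0.0400
  C_32 = −[(1.00)(-0.40) − (0.00)(-0.20)] = 0.4000
  C_33 = (1.00)(0.55) − (-0.10)(-0.20) = 0.5300
det(I−A) = Σ_j (I−A)_1j·C_1j = (1.00)(0.2425) + (-0.10)(0.2900) + (0.00)(0.2775) = 0.2135
adj(I−A) = Cᵀ =
  [ 0.2425   0.0550   0.0400]
  [ 0.2900   0.5500   0.4000]
  [ 0.2775   0.1950   0.5300]
(I − A)⁻¹ = adj(I−A) / det(I−A) ≈
  [   1.1358     0.2576     0.1874]
  [   1.3583     2.5761     1.8735]
  [   1.2998     0.9133     2.4824]
Δx = (I − A)⁻¹ Δd with Δd having -75 in the Dairy component and 0 elsewhere.
So Δx_2 = L_23 · (-75), where L_23 = adj(I−A)_23 / det(I−A) = 0.4000 / 0.2135.
Δx_2 = 0.4000 × (-75) / 0.2135 = -30.00 / 0.2135 ≈ -140.52.

Δx_2 = -140.52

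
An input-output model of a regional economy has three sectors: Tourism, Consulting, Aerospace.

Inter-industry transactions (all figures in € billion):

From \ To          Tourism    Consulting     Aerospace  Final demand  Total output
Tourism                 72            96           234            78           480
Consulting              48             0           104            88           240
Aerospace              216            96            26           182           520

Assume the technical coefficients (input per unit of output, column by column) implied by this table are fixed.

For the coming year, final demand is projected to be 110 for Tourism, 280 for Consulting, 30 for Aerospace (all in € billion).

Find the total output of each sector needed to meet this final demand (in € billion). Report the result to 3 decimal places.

Technical coefficients a_ij = z_ij / X_j:
  a_TT = 72/480 = 0.15, a_CT = 48/480 = 0.10, a_AT = 216/480 = 0.45
  a_TC = 96/240 = 0.40, a_CC = 0/240 = 0.00, a_AC = 96/240 = 0.40
  a_TA = 234/520 = 0.45, a_CA = 104/520 = 0.20, a_AA = 26/520 = 0.05
I − A =
  [   0.85    -0.40    -0.45]
  [  -0.10     1.00    -0.20]
  [  -0.45    -0.40     0.95]
Cofactors of I−A, C_ij = (−1)^(i+j)·(minor ij) (rows/columns in the sector order above):
  C_11 = (1.00)(0.95) − (-0.20)(-0.40) = 0.8700
  C_12 = −[(-0.10)(0.95) − (-0.20)(-0.45)] = 0.1850
  C_13 = (-0.10)(-0.40) − (1.00)(-0.45) = 0.4900
  C_21 = −[(-0.40)(0.95) − (-0.45)(-0.40)] = 0.5600
  C_22 = (0.85)(0.95) − (-0.45)(-0.45) = 0.6050
  C_23 = −[(0.85)(-0.40) − (-0.40)(-0.45)] = 0.5200
  C_31 = (-0.40)(-0.20) − (-0.45)(1.00) = 0.5300
  C_32 = −[(0.85)(-0.20) − (-0.45)(-0.10)] = 0.2150
  C_33 = (0.85)(1.00) − (-0.40)(-0.10) = 0.8100
det(I−A) = Σ_j (I−A)_1j·C_1j = (0.85)(0.8700) + (-0.40)(0.1850) + (-0.45)(0.4900) = 0.4450
adj(I−A) = Cᵀ =
  [ 0.8700   0.5600   0.5300]
  [ 0.1850   0.6050   0.2150]
  [ 0.4900   0.5200   0.8100]
(I − A)⁻¹ = adj(I−A) / det(I−A) ≈
  [   1.9551     1.2584     1.1910]
  [   0.4157     1.3596     0.4831]
  [   1.1011     1.1685     1.8202]
x = (I − A)⁻¹ d = adj(I−A)·d / det(I−A), with det(I−A) = 0.4450:
  x_T = (0.8700·110 + 0.5600·280 + 0.5300·30) / 0.4450 = 268.40 / 0.4450 ≈ 603.146
  x_C = (0.1850·110 + 0.6050·280 + 0.2150·30) / 0.4450 = 196.20 / 0.4450 ≈ 440.899
  x_A = (0.4900·110 + 0.5200·280 + 0.8100·30) / 0.4450 = 223.80 / 0.4450 ≈ 502.921

x_T = 603.146, x_C = 440.899, x_A = 502.921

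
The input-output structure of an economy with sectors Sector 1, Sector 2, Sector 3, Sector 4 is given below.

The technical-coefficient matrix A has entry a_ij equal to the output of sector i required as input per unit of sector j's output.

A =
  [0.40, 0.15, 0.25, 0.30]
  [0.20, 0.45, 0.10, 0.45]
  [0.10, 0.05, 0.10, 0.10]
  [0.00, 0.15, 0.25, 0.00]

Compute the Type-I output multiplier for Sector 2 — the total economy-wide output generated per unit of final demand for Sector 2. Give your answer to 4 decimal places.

m_2 = 4.4488

I − A =
  [   0.60    -0.15    -0.25    -0.30]
  [  -0.20     0.55    -0.10    -0.45]
  [  -0.10    -0.05     0.90    -0.10]
  [   0.00    -0.15    -0.25     1.00]
Compute the cofactors C_ij = (−1)^(i+j)·(3×3 minor ij) of I−A; the adjugate is their transpose:
adj(I−A) = Cᵀ =
  [ 0.408375   0.191750   0.198250   0.228625]
  [ 0.196250   0.492500   0.192500   0.299750]
  [ 0.061250   0.058500   0.250500   0.069750]
  [ 0.044750   0.088500   0.091500   0.249250]
det(I−A) = Σ_j (I−A)_1j·C_1j = (0.60)(0.408375) + (-0.15)(0.196250) + (-0.25)(0.061250) + (-0.30)(0.044750) = 0.18685
(I − A)⁻¹ = adj(I−A) / det(I−A) ≈
  [   2.18558     1.02622     1.06101     1.22358]
  [   1.05031     2.63580     1.03024     1.60423]
  [   0.32780     0.31309     1.34065     0.37329]
  [   0.23950     0.47364     0.48970     1.33396]
The output multiplier for sector j is the column-j sum of the Leontief inverse (I − A)⁻¹ = adj(I−A) / det(I−A).
Column 2 of adj(I−A): (0.191750, 0.492500, 0.058500, 0.088500); det(I−A) = 0.18685.
m_2 = (0.191750 + 0.492500 + 0.058500 + 0.088500) / 0.18685 = 0.83125 / 0.18685 ≈ 4.4488.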